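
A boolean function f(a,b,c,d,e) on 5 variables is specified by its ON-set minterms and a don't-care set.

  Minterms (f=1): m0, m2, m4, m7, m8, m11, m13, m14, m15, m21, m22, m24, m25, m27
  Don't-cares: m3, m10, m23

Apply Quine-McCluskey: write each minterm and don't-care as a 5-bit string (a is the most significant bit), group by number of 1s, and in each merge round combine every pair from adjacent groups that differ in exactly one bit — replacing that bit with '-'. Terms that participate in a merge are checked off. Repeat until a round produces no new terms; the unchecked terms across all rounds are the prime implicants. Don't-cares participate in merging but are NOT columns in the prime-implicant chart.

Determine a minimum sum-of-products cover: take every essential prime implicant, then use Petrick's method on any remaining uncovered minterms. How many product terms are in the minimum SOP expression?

[col 0] 00000*, 00010*, 00011*, 00100*, 00111*, 01000*, 01010*, 01011*, 01101*, 01110*, 01111*, 10101*, 10110*, 10111*, 11000*, 11001*, 11011*
[col 1] -0111, -1000, -1011, 0-000*, 0-010*, 0-011*, 0-111*, 00-00, 00-11*, 000-0*, 0001-*, 01-10*, 01-11*, 010-0*, 0101-*, 011-1, 0111-*, 101-1, 1011-, 110-1, 1100-
[col 2] 0--11, 0-0-0, 0-01-, 01-1-
Prime implicants: -0111, -1000, -1011, 0--11, 0-0-0, 0-01-, 00-00, 01-1-, 011-1, 101-1, 1011-, 110-1, 1100-
PI chart (minterm → PIs covering it):
  0 | 0-0-0,00-00
  2 | 0-0-0,0-01-
  4 | 00-00  (sole → essential)
  7 | -0111,0--11
  8 | -1000,0-0-0
  11 | -1011,0--11,0-01-,01-1-
  13 | 011-1  (sole → essential)
  14 | 01-1-  (sole → essential)
  15 | 0--11,01-1-,011-1
  21 | 101-1  (sole → essential)
  22 | 1011-  (sole → essential)
  24 | -1000,1100-
  25 | 110-1,1100-
  27 | -1011,110-1
Essential prime implicants: 00-00, 01-1-, 011-1, 101-1, 1011-
Petrick residual → -0111, -1000, 0-0-0, 110-1
Minimum SOP uses 9 PIs: b'cde + bc'd'e' + a'c'e' + a'b'd'e' + a'bd + a'bce + ab'ce + ab'cd + abc'e

9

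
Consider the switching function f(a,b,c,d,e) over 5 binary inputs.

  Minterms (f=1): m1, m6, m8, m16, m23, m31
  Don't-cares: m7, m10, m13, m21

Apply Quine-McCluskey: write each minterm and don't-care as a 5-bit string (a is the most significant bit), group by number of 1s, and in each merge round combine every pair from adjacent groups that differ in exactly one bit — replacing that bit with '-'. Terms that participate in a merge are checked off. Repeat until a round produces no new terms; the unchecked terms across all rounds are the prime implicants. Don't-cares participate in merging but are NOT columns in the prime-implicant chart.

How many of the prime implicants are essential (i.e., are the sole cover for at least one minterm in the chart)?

Round 0: 00001 00110✓ 00111✓ 01000✓ 01010✓ 01101 10000 10101✓ 10111✓ 11111✓
Round 1: -0111 0011- 010-0 1-111 101-1
PIs = {-0111, 00001, 0011-, 010-0, 01101, 1-111, 10000, 101-1}
Coverage chart:
  m1: 00001 ←essential
  m6: 0011- ←essential
  m8: 010-0 ←essential
  m16: 10000 ←essential
  m23: -0111,1-111,101-1
  m31: 1-111 ←essential
Essential: 00001, 0011-, 010-0, 1-111, 10000

5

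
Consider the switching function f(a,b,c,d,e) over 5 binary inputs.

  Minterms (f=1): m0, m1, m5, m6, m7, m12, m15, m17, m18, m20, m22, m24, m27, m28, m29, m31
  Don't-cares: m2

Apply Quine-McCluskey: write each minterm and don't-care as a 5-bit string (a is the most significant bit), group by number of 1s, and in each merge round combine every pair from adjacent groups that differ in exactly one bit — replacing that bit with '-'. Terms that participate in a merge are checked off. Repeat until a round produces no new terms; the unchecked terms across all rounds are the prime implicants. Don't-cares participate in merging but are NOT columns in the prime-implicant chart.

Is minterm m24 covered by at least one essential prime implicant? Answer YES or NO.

YES

Round 0: 00000✓ 00001✓ 00010✓ 00101✓ 00110✓ 00111✓ 01100✓ 01111✓ 10001✓ 10010✓ 10100✓ 10110✓ 11000✓ 11011✓ 11100✓ 11101✓ 11111✓
Round 1: -0001 -0010✓ -0110✓ -1100 -1111 0-111 00-01 00-10✓ 000-0 0000- 001-1 0011- 1-100 10-10✓ 101-0 11-00 11-11 111-1 1110-
Round 2: -0-10
PIs = {-0-10, -0001, -1100, -1111, 0-111, 00-01, 000-0, 0000-, 001-1, 0011-, 1-100, 101-0, 11-00, 11-11, 111-1, 1110-}
Coverage chart:
  m0: 000-0,0000-
  m1: -0001,00-01,0000-
  m5: 00-01,001-1
  m6: -0-10,0011-
  m7: 0-111,001-1,0011-
  m12: -1100 ←essential
  m15: -1111,0-111
  m17: -0001 ←essential
  m18: -0-10 ←essential
  m20: 1-100,101-0
  m22: -0-10,101-0
  m24: 11-00 ←essential
  m27: 11-11 ←essential
  m28: -1100,1-100,11-00,1110-
  m29: 111-1,1110-
  m31: -1111,11-11,111-1
Essential: -0-10, -0001, -1100, 11-00, 11-11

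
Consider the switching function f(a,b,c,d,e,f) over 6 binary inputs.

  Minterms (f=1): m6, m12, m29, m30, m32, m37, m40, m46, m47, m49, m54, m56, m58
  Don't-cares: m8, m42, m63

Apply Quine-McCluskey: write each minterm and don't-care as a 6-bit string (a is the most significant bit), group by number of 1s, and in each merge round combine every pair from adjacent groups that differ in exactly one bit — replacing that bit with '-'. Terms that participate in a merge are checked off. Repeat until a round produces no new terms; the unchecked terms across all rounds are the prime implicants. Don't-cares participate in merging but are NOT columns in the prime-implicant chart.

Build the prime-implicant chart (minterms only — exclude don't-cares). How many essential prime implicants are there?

9

[col 0] 000110, 001000*, 001100*, 011101, 011110, 100000*, 100101, 101000*, 101010*, 101110*, 101111*, 110001, 110110, 111000*, 111010*, 111111*
[col 1] -01000, 001-00, 1-1000*, 1-1010*, 1-1111, 10-000, 101-10, 1010-0*, 10111-, 1110-0*
[col 2] 1-10-0
Prime implicants: -01000, 000110, 001-00, 011101, 011110, 1-10-0, 1-1111, 10-000, 100101, 101-10, 10111-, 110001, 110110
PI chart (minterm → PIs covering it):
  6 | 000110  (sole → essential)
  12 | 001-00  (sole → essential)
  29 | 011101  (sole → essential)
  30 | 011110  (sole → essential)
  32 | 10-000  (sole → essential)
  37 | 100101  (sole → essential)
  40 | -01000,1-10-0,10-000
  46 | 101-10,10111-
  47 | 1-1111,10111-
  49 | 110001  (sole → essential)
  54 | 110110  (sole → essential)
  56 | 1-10-0  (sole → essential)
  58 | 1-10-0  (sole → essential)
Essential prime implicants: 000110, 001-00, 011101, 011110, 1-10-0, 10-000, 100101, 110001, 110110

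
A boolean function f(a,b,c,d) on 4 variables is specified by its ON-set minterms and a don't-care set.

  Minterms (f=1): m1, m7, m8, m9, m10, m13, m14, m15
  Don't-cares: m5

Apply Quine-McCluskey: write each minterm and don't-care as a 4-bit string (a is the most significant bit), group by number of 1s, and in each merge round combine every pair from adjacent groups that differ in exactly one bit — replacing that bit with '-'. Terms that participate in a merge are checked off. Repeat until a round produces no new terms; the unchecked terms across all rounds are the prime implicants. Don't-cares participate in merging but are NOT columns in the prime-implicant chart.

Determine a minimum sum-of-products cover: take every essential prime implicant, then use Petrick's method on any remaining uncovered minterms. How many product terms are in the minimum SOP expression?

[col 0] 0001*, 0101*, 0111*, 1000*, 1001*, 1010*, 1101*, 1110*, 1111*
[col 1] -001*, -101*, -111*, 0-01*, 01-1*, 1-01*, 1-10, 10-0, 100-, 11-1*, 111-
[col 2] --01, -1-1
Prime implicants: --01, -1-1, 1-10, 10-0, 100-, 111-
PI chart (minterm → PIs covering it):
  1 | --01  (sole → essential)
  7 | -1-1  (sole → essential)
  8 | 10-0,100-
  9 | --01,100-
  10 | 1-10,10-0
  13 | --01,-1-1
  14 | 1-10,111-
  15 | -1-1,111-
Essential prime implicants: --01, -1-1
Petrick residual → 1-10, 10-0
Minimum SOP uses 4 PIs: c'd + bd + acd' + ab'd'

4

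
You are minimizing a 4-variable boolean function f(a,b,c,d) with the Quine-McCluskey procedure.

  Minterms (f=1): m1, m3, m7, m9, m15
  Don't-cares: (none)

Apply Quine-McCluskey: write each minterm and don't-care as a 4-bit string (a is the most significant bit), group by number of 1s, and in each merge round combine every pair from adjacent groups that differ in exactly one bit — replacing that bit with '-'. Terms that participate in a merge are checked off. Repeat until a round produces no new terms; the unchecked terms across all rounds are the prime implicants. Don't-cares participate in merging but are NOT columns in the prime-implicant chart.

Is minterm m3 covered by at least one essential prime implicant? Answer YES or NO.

NO

Round 0: 0001✓ 0011✓ 0111✓ 1001✓ 1111✓
Round 1: -001 -111 0-11 00-1
PIs = {-001, -111, 0-11, 00-1}
Coverage chart:
  m1: -001,00-1
  m3: 0-11,00-1
  m7: -111,0-11
  m9: -001 ←essential
  m15: -111 ←essential
Essential: -001, -111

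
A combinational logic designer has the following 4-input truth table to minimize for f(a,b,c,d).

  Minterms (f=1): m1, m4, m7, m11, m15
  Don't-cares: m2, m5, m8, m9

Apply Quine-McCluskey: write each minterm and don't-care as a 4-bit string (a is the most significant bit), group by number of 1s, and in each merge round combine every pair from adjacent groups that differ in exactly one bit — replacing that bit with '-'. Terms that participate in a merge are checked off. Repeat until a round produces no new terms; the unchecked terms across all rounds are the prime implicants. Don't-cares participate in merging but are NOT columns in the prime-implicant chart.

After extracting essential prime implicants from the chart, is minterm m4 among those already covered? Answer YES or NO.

YES

[col 0] 0001*, 0010, 0100*, 0101*, 0111*, 1000*, 1001*, 1011*, 1111*
[col 1] -001, -111, 0-01, 01-1, 010-, 1-11, 10-1, 100-
Prime implicants: -001, -111, 0-01, 0010, 01-1, 010-, 1-11, 10-1, 100-
PI chart (minterm → PIs covering it):
  1 | -001,0-01
  4 | 010-  (sole → essential)
  7 | -111,01-1
  11 | 1-11,10-1
  15 | -111,1-11
Essential prime implicants: 010-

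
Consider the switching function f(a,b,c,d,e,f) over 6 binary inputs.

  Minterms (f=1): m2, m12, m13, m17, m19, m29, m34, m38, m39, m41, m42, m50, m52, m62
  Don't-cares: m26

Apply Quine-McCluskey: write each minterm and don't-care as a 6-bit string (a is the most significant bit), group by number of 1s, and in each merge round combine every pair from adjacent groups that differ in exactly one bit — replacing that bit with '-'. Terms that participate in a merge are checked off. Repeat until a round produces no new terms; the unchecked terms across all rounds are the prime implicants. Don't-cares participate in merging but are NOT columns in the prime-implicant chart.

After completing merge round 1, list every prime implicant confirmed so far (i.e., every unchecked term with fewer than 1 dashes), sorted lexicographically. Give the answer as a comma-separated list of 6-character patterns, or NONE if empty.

011010, 101001, 110100, 111110

size-2^0 implicants → 000010(✓)  001100(✓)  001101(✓)  010001(✓)  010011(✓)  011010  011101(✓)  100010(✓)  100110(✓)  100111(✓)  101001  101010(✓)  110010(✓)  110100  111110
size-2^1 implicants → -00010  0-1101  00110-  0100-1  1-0010  10-010  100-10  10011-
Unchecked terms (primes): -00010, 0-1101, 00110-, 0100-1, 011010, 1-0010, 10-010, 100-10, 10011-, 101001, 110100, 111110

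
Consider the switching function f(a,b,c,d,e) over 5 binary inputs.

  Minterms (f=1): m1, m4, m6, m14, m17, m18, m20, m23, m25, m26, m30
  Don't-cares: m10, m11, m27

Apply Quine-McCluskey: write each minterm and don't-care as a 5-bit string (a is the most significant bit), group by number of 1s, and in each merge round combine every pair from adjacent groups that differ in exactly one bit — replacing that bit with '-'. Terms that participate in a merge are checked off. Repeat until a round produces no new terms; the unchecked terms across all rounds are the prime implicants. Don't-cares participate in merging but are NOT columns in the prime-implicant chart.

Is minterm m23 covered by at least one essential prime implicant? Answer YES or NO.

[col 0] 00001*, 00100*, 00110*, 01010*, 01011*, 01110*, 10001*, 10010*, 10100*, 10111, 11001*, 11010*, 11011*, 11110*
[col 1] -0001, -0100, -1010*, -1011*, -1110*, 0-110, 001-0, 01-10*, 0101-*, 1-001, 1-010, 11-10*, 110-1, 1101-*
[col 2] -1-10, -101-
Prime implicants: -0001, -0100, -1-10, -101-, 0-110, 001-0, 1-001, 1-010, 10111, 110-1
PI chart (minterm → PIs covering it):
  1 | -0001  (sole → essential)
  4 | -0100,001-0
  6 | 0-110,001-0
  14 | -1-10,0-110
  17 | -0001,1-001
  18 | 1-010  (sole → essential)
  20 | -0100  (sole → essential)
  23 | 10111  (sole → essential)
  25 | 1-001,110-1
  26 | -1-10,-101-,1-010
  30 | -1-10  (sole → essential)
Essential prime implicants: -0001, -0100, -1-10, 1-010, 10111

YES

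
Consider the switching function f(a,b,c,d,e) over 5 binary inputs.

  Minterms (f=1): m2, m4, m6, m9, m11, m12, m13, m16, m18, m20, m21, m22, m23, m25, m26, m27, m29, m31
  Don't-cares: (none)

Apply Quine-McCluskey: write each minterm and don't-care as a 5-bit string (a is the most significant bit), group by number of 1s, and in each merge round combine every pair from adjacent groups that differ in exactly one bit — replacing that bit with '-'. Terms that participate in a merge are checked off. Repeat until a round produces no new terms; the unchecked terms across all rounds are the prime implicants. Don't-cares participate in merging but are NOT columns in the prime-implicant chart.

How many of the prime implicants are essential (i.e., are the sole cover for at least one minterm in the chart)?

[col 0] 00010*, 00100*, 00110*, 01001*, 01011*, 01100*, 01101*, 10000*, 10010*, 10100*, 10101*, 10110*, 10111*, 11001*, 11010*, 11011*, 11101*, 11111*
[col 1] -0010*, -0100*, -0110*, -1001*, -1011*, -1101*, 0-100, 00-10*, 001-0*, 01-01*, 010-1*, 0110-, 1-010, 1-101*, 1-111*, 10-00*, 10-10*, 100-0*, 101-0*, 101-1*, 1010-*, 1011-*, 11-01*, 11-11*, 110-1*, 1101-, 111-1*
[col 2] -0-10, -01-0, -1-01, -10-1, 1-1-1, 10--0, 101--, 11--1
Prime implicants: -0-10, -01-0, -1-01, -10-1, 0-100, 0110-, 1-010, 1-1-1, 10--0, 101--, 11--1, 1101-
PI chart (minterm → PIs covering it):
  2 | -0-10  (sole → essential)
  4 | -01-0,0-100
  6 | -0-10,-01-0
  9 | -1-01,-10-1
  11 | -10-1  (sole → essential)
  12 | 0-100,0110-
  13 | -1-01,0110-
  16 | 10--0  (sole → essential)
  18 | -0-10,1-010,10--0
  20 | -01-0,10--0,101--
  21 | 1-1-1,101--
  22 | -0-10,-01-0,10--0,101--
  23 | 1-1-1,101--
  25 | -1-01,-10-1,11--1
  26 | 1-010,1101-
  27 | -10-1,11--1,1101-
  29 | -1-01,1-1-1,11--1
  31 | 1-1-1,11--1
Essential prime implicants: -0-10, -10-1, 10--0

3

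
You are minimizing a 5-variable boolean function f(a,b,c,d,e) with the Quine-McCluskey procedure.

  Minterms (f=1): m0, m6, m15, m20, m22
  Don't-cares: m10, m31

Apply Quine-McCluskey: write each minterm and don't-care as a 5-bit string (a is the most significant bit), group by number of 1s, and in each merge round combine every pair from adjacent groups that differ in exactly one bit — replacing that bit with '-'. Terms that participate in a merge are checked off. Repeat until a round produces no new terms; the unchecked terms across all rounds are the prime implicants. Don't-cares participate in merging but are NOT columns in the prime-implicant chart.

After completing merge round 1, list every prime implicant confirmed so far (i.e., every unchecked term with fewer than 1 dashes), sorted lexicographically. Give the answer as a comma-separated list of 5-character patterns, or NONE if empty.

size-2^0 implicants → 00000  00110(✓)  01010  01111(✓)  10100(✓)  10110(✓)  11111(✓)
size-2^1 implicants → -0110  -1111  101-0
Unchecked terms (primes): -0110, -1111, 00000, 01010, 101-0

00000, 01010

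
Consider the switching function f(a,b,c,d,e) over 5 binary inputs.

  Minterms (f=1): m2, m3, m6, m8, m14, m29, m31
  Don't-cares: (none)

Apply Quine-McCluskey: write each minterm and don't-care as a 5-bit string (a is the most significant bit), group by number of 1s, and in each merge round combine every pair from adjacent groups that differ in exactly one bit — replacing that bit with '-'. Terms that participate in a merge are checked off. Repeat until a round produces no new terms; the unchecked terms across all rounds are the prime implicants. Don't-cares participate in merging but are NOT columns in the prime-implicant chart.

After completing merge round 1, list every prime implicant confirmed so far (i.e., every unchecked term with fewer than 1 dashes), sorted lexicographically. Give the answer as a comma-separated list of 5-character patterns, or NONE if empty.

01000

Round 0: 00010✓ 00011✓ 00110✓ 01000 01110✓ 11101✓ 11111✓
Round 1: 0-110 00-10 0001- 111-1
PIs = {0-110, 00-10, 0001-, 01000, 111-1}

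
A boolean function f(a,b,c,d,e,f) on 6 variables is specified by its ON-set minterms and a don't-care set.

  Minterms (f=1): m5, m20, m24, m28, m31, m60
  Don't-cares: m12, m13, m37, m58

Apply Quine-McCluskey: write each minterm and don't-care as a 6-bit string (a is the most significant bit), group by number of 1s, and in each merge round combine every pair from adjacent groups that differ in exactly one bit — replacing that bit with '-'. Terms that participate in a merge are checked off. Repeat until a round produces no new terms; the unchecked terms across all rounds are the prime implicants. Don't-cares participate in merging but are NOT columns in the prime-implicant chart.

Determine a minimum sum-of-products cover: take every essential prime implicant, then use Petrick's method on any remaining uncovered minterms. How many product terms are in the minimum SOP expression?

size-2^0 implicants → 000101(✓)  001100(✓)  001101(✓)  010100(✓)  011000(✓)  011100(✓)  011111  100101(✓)  111010  111100(✓)
size-2^1 implicants → -00101  -11100  0-1100  00-101  00110-  01-100  011-00
Unchecked terms (primes): -00101, -11100, 0-1100, 00-101, 00110-, 01-100, 011-00, 011111, 111010
Minterm coverage:
  m5 ⊆ -00101,00-101
  m20 ⊆ 01-100 [E]
  m24 ⊆ 011-00 [E]
  m28 ⊆ -11100,0-1100,01-100,011-00
  m31 ⊆ 011111 [E]
  m60 ⊆ -11100 [E]
E = {-11100, 01-100, 011-00, 011111}
Petrick residual → -00101
Cover = b'c'de'f + bcde'f' + a'bde'f' + a'bce'f' + a'bcdef  |cover|=5

5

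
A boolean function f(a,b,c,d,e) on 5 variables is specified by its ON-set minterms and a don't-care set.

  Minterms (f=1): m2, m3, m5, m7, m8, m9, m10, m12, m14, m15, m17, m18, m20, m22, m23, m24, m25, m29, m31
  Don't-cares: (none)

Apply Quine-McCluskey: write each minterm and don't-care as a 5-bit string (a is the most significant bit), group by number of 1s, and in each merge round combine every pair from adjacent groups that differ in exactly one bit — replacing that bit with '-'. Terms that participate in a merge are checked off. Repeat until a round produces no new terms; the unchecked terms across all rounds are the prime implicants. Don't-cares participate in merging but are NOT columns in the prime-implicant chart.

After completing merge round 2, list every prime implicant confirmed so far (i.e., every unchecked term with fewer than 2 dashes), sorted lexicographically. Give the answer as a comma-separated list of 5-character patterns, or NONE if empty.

Round 0: 00010✓ 00011✓ 00101✓ 00111✓ 01000✓ 01001✓ 01010✓ 01100✓ 01110✓ 01111✓ 10001✓ 10010✓ 10100✓ 10110✓ 10111✓ 11000✓ 11001✓ 11101✓ 11111✓
Round 1: -0010 -0111✓ -1000✓ -1001✓ -1111✓ 0-010 0-111✓ 00-11 0001- 001-1 01-00✓ 01-10✓ 010-0✓ 0100-✓ 011-0✓ 0111- 1-001 1-111✓ 10-10 101-0 1011- 11-01 1100-✓ 111-1
Round 2: --111 -100- 01--0
PIs = {--111, -0010, -100-, 0-010, 00-11, 0001-, 001-1, 01--0, 0111-, 1-001, 10-10, 101-0, 1011-, 11-01, 111-1}

-0010, 0-010, 00-11, 0001-, 001-1, 0111-, 1-001, 10-10, 101-0, 1011-, 11-01, 111-1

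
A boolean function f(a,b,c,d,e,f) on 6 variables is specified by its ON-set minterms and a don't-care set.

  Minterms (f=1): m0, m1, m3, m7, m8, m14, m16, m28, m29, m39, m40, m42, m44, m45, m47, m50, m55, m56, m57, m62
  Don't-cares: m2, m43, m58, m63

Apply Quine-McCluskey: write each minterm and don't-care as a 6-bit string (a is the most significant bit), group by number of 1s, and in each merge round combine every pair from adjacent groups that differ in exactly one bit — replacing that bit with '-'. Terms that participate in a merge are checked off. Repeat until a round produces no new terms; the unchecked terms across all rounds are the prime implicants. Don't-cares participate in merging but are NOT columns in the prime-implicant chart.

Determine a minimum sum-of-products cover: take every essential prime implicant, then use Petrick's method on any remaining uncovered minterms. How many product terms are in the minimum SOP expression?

[col 0] 000000*, 000001*, 000010*, 000011*, 000111*, 001000*, 001110, 010000*, 011100*, 011101*, 100111*, 101000*, 101010*, 101011*, 101100*, 101101*, 101111*, 110010*, 110111*, 111000*, 111001*, 111010*, 111110*, 111111*
[col 1] -00111, -01000, 0-0000, 00-000, 000-11, 0000-0*, 0000-1*, 00000-*, 00001-*, 01110-, 1-0111*, 1-1000*, 1-1010*, 1-1111*, 10-111*, 101-00, 101-11, 1010-0*, 10101-, 1011-1, 10110-, 11-010, 11-111*, 111-10, 1110-0*, 11100-, 11111-
[col 2] 0000--, 1--111, 1-10-0
Prime implicants: -00111, -01000, 0-0000, 00-000, 000-11, 0000--, 001110, 01110-, 1--111, 1-10-0, 101-00, 101-11, 10101-, 1011-1, 10110-, 11-010, 111-10, 11100-, 11111-
PI chart (minterm → PIs covering it):
  0 | 0-0000,00-000,0000--
  1 | 0000--  (sole → essential)
  3 | 000-11,0000--
  7 | -00111,000-11
  8 | -01000,00-000
  14 | 001110  (sole → essential)
  16 | 0-0000  (sole → essential)
  28 | 01110-  (sole → essential)
  29 | 01110-  (sole → essential)
  39 | -00111,1--111
  40 | -01000,1-10-0,101-00
  42 | 1-10-0,10101-
  44 | 101-00,10110-
  45 | 1011-1,10110-
  47 | 1--111,101-11,1011-1
  50 | 11-010  (sole → essential)
  55 | 1--111  (sole → essential)
  56 | 1-10-0,11100-
  57 | 11100-  (sole → essential)
  62 | 111-10,11111-
Essential prime implicants: 0-0000, 0000--, 001110, 01110-, 1--111, 11-010, 11100-
Petrick residual → -00111, -01000, 1-10-0, 10110-, 111-10
Minimum SOP uses 12 PIs: b'c'def + b'cd'e'f' + a'c'd'e'f' + a'b'c'd' + a'b'cdef' + a'bcde' + adef + acd'f' + ab'cde' + abd'ef' + abcef' + abcd'e'

12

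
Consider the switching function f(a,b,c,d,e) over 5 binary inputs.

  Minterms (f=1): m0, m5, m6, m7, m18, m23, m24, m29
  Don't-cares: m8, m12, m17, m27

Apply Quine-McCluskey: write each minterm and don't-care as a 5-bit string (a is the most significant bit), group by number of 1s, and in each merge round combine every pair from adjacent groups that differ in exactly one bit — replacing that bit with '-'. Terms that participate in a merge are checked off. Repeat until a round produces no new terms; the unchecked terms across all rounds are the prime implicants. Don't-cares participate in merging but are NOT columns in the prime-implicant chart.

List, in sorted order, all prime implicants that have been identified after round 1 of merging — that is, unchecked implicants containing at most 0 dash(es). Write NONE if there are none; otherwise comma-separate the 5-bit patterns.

[col 0] 00000*, 00101*, 00110*, 00111*, 01000*, 01100*, 10001, 10010, 10111*, 11000*, 11011, 11101
[col 1] -0111, -1000, 0-000, 001-1, 0011-, 01-00
Prime implicants: -0111, -1000, 0-000, 001-1, 0011-, 01-00, 10001, 10010, 11011, 11101

10001, 10010, 11011, 11101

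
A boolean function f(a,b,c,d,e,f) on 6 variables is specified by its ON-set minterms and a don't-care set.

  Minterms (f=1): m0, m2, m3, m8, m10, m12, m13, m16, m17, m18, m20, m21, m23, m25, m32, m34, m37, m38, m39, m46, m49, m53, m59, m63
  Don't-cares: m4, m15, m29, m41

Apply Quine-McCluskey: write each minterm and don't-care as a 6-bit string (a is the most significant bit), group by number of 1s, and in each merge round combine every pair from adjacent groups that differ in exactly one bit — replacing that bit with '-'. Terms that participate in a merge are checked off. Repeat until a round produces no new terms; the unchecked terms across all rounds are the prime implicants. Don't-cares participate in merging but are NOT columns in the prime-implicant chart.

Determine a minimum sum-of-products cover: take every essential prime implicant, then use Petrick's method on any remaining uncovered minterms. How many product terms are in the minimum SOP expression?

size-2^0 implicants → 000000(✓)  000010(✓)  000011(✓)  000100(✓)  001000(✓)  001010(✓)  001100(✓)  001101(✓)  001111(✓)  010000(✓)  010001(✓)  010010(✓)  010100(✓)  010101(✓)  010111(✓)  011001(✓)  011101(✓)  100000(✓)  100010(✓)  100101(✓)  100110(✓)  100111(✓)  101001  101110(✓)  110001(✓)  110101(✓)  111011(✓)  111111(✓)
size-2^1 implicants → -00000(✓)  -00010(✓)  -10001(✓)  -10101(✓)  0-0000(✓)  0-0010(✓)  0-0100(✓)  0-1101  00-000(✓)  00-010(✓)  00-100(✓)  000-00(✓)  0000-0(✓)  00001-  001-00(✓)  0010-0(✓)  0011-1  00110-  01-001(✓)  01-101(✓)  010-00(✓)  010-01(✓)  0100-0(✓)  01000-(✓)  0101-1  01010-(✓)  011-01(✓)  1-0101  10-110  100-10  1000-0(✓)  1001-1  10011-  110-01(✓)  111-11
size-2^2 implicants → -000-0  -10-01  0-0-00  0-00-0  00--00  00-0-0  01--01  010-0-
Unchecked terms (primes): -000-0, -10-01, 0-0-00, 0-00-0, 0-1101, 00--00, 00-0-0, 00001-, 0011-1, 00110-, 01--01, 010-0-, 0101-1, 1-0101, 10-110, 100-10, 1001-1, 10011-, 101001, 111-11
Minterm coverage:
  m0 ⊆ -000-0,0-0-00,0-00-0,00--00,00-0-0
  m2 ⊆ -000-0,0-00-0,00-0-0,00001-
  m3 ⊆ 00001- [E]
  m8 ⊆ 00--00,00-0-0
  m10 ⊆ 00-0-0 [E]
  m12 ⊆ 00--00,00110-
  m13 ⊆ 0-1101,0011-1,00110-
  m16 ⊆ 0-0-00,0-00-0,010-0-
  m17 ⊆ -10-01,01--01,010-0-
  m18 ⊆ 0-00-0 [E]
  m20 ⊆ 0-0-00,010-0-
  m21 ⊆ -10-01,01--01,010-0-,0101-1
  m23 ⊆ 0101-1 [E]
  m25 ⊆ 01--01 [E]
  m32 ⊆ -000-0 [E]
  m34 ⊆ -000-0,100-10
  m37 ⊆ 1-0101,1001-1
  m38 ⊆ 10-110,100-10,10011-
  m39 ⊆ 1001-1,10011-
  m46 ⊆ 10-110 [E]
  m49 ⊆ -10-01 [E]
  m53 ⊆ -10-01,1-0101
  m59 ⊆ 111-11 [E]
  m63 ⊆ 111-11 [E]
E = {-000-0, -10-01, 0-00-0, 00-0-0, 00001-, 01--01, 0101-1, 10-110, 111-11}
Petrick residual → 0-0-00, 00110-, 1001-1
Cover = b'c'd'f' + bc'e'f + a'c'e'f' + a'c'd'f' + a'b'd'f' + a'b'c'd'e + a'b'cde' + a'be'f + a'bc'df + ab'def' + ab'c'df + abcef  |cover|=12

12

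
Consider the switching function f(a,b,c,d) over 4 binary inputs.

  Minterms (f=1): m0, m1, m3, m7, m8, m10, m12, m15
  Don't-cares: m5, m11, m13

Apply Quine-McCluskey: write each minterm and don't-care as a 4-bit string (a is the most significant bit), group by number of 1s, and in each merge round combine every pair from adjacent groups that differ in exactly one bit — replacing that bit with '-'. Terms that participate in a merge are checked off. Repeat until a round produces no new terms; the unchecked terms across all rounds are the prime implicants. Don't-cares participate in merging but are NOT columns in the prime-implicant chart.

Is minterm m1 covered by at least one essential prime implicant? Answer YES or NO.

NO

Round 0: 0000✓ 0001✓ 0011✓ 0101✓ 0111✓ 1000✓ 1010✓ 1011✓ 1100✓ 1101✓ 1111✓
Round 1: -000 -011✓ -101✓ -111✓ 0-01✓ 0-11✓ 00-1✓ 000- 01-1✓ 1-00 1-11✓ 10-0 101- 11-1✓ 110-
Round 2: --11 -1-1 0--1
PIs = {--11, -000, -1-1, 0--1, 000-, 1-00, 10-0, 101-, 110-}
Coverage chart:
  m0: -000,000-
  m1: 0--1,000-
  m3: --11,0--1
  m7: --11,-1-1,0--1
  m8: -000,1-00,10-0
  m10: 10-0,101-
  m12: 1-00,110-
  m15: --11,-1-1
(no essential prime implicants)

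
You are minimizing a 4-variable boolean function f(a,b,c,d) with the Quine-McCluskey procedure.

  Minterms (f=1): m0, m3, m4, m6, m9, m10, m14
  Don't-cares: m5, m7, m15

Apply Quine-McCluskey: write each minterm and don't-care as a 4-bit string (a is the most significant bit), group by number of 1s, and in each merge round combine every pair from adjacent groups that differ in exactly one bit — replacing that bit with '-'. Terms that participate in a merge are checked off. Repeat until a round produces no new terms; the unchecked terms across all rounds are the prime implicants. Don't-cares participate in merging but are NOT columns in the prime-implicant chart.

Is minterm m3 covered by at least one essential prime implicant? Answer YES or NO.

size-2^0 implicants → 0000(✓)  0011(✓)  0100(✓)  0101(✓)  0110(✓)  0111(✓)  1001  1010(✓)  1110(✓)  1111(✓)
size-2^1 implicants → -110(✓)  -111(✓)  0-00  0-11  01-0(✓)  01-1(✓)  010-(✓)  011-(✓)  1-10  111-(✓)
size-2^2 implicants → -11-  01--
Unchecked terms (primes): -11-, 0-00, 0-11, 01--, 1-10, 1001
Minterm coverage:
  m0 ⊆ 0-00 [E]
  m3 ⊆ 0-11 [E]
  m4 ⊆ 0-00,01--
  m6 ⊆ -11-,01--
  m9 ⊆ 1001 [E]
  m10 ⊆ 1-10 [E]
  m14 ⊆ -11-,1-10
E = {0-00, 0-11, 1-10, 1001}

YES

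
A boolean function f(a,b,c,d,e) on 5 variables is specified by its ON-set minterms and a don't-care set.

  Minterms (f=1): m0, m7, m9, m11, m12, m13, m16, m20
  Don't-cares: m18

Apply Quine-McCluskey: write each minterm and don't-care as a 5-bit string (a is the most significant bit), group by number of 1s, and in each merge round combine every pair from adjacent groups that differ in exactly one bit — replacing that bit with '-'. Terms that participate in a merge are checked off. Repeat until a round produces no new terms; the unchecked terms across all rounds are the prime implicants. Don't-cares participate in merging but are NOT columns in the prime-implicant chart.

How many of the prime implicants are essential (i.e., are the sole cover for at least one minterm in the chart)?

5

Round 0: 00000✓ 00111 01001✓ 01011✓ 01100✓ 01101✓ 10000✓ 10010✓ 10100✓
Round 1: -0000 01-01 010-1 0110- 10-00 100-0
PIs = {-0000, 00111, 01-01, 010-1, 0110-, 10-00, 100-0}
Coverage chart:
  m0: -0000 ←essential
  m7: 00111 ←essential
  m9: 01-01,010-1
  m11: 010-1 ←essential
  m12: 0110- ←essential
  m13: 01-01,0110-
  m16: -0000,10-00,100-0
  m20: 10-00 ←essential
Essential: -0000, 00111, 010-1, 0110-, 10-00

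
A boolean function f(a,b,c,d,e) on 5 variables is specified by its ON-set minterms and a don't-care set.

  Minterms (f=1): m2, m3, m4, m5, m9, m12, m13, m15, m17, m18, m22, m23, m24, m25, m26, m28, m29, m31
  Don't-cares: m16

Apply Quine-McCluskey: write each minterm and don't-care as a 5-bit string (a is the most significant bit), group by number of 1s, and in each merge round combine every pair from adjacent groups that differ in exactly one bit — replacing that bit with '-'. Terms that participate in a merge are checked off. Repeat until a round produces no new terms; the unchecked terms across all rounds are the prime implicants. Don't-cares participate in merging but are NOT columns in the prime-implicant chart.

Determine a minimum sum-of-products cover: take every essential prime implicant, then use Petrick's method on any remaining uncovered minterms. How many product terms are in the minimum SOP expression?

8

Round 0: 00010✓ 00011✓ 00100✓ 00101✓ 01001✓ 01100✓ 01101✓ 01111✓ 10000✓ 10001✓ 10010✓ 10110✓ 10111✓ 11000✓ 11001✓ 11010✓ 11100✓ 11101✓ 11111✓
Round 1: -0010 -1001✓ -1100✓ -1101✓ -1111✓ 0-100✓ 0-101✓ 0001- 0010-✓ 01-01✓ 011-1✓ 0110-✓ 1-000✓ 1-001✓ 1-010✓ 1-111 10-10 100-0✓ 1000-✓ 1011- 11-00✓ 11-01✓ 110-0✓ 1100-✓ 111-1✓ 1110-✓
Round 2: -1-01 -11-1 -110- 0-10- 1-0-0 1-00- 11-0-
PIs = {-0010, -1-01, -11-1, -110-, 0-10-, 0001-, 1-0-0, 1-00-, 1-111, 10-10, 1011-, 11-0-}
Coverage chart:
  m2: -0010,0001-
  m3: 0001- ←essential
  m4: 0-10- ←essential
  m5: 0-10- ←essential
  m9: -1-01 ←essential
  m12: -110-,0-10-
  m13: -1-01,-11-1,-110-,0-10-
  m15: -11-1 ←essential
  m17: 1-00- ←essential
  m18: -0010,1-0-0,10-10
  m22: 10-10,1011-
  m23: 1-111,1011-
  m24: 1-0-0,1-00-,11-0-
  m25: -1-01,1-00-,11-0-
  m26: 1-0-0 ←essential
  m28: -110-,11-0-
  m29: -1-01,-11-1,-110-,11-0-
  m31: -11-1,1-111
Essential: -1-01, -11-1, 0-10-, 0001-, 1-0-0, 1-00-
Petrick residual → -110-, 1011-
Min cover (8 terms): bd'e + bce + bcd' + a'cd' + a'b'c'd + ac'e' + ac'd' + ab'cd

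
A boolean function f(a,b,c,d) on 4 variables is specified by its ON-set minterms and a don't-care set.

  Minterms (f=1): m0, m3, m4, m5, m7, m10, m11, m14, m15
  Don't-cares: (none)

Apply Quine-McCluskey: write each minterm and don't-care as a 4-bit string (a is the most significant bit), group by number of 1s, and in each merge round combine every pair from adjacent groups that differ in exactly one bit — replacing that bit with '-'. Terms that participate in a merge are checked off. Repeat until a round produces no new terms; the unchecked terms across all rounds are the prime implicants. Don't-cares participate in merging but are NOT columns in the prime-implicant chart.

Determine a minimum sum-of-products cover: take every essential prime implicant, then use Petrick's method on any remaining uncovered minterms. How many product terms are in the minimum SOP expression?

Round 0: 0000✓ 0011✓ 0100✓ 0101✓ 0111✓ 1010✓ 1011✓ 1110✓ 1111✓
Round 1: -011✓ -111✓ 0-00 0-11✓ 01-1 010- 1-10✓ 1-11✓ 101-✓ 111-✓
Round 2: --11 1-1-
PIs = {--11, 0-00, 01-1, 010-, 1-1-}
Coverage chart:
  m0: 0-00 ←essential
  m3: --11 ←essential
  m4: 0-00,010-
  m5: 01-1,010-
  m7: --11,01-1
  m10: 1-1- ←essential
  m11: --11,1-1-
  m14: 1-1- ←essential
  m15: --11,1-1-
Essential: --11, 0-00, 1-1-
Petrick residual → 01-1
Min cover (4 terms): cd + a'c'd' + a'bd + ac

4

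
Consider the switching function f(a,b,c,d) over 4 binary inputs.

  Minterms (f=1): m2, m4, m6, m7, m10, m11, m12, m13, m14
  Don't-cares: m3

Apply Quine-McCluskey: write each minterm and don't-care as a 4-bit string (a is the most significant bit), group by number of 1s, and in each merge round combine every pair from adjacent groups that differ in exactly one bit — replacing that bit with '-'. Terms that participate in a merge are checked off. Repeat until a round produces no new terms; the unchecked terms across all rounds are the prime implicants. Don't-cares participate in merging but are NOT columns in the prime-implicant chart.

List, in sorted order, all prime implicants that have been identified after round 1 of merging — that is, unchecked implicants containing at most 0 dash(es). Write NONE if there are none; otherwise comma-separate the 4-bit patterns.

NONE

size-2^0 implicants → 0010(✓)  0011(✓)  0100(✓)  0110(✓)  0111(✓)  1010(✓)  1011(✓)  1100(✓)  1101(✓)  1110(✓)
size-2^1 implicants → -010(✓)  -011(✓)  -100(✓)  -110(✓)  0-10(✓)  0-11(✓)  001-(✓)  01-0(✓)  011-(✓)  1-10(✓)  101-(✓)  11-0(✓)  110-
size-2^2 implicants → --10  -01-  -1-0  0-1-
Unchecked terms (primes): --10, -01-, -1-0, 0-1-, 110-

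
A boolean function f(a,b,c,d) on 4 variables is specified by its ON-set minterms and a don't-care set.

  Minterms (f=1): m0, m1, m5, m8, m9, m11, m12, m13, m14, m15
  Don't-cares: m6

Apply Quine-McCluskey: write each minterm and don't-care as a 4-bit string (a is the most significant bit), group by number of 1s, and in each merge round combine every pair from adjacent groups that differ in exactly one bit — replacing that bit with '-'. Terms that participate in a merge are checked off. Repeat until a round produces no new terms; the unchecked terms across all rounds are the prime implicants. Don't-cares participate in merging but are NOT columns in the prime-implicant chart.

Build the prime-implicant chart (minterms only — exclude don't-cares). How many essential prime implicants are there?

3

size-2^0 implicants → 0000(✓)  0001(✓)  0101(✓)  0110(✓)  1000(✓)  1001(✓)  1011(✓)  1100(✓)  1101(✓)  1110(✓)  1111(✓)
size-2^1 implicants → -000(✓)  -001(✓)  -101(✓)  -110  0-01(✓)  000-(✓)  1-00(✓)  1-01(✓)  1-11(✓)  10-1(✓)  100-(✓)  11-0(✓)  11-1(✓)  110-(✓)  111-(✓)
size-2^2 implicants → --01  -00-  1--1  1-0-  11--
Unchecked terms (primes): --01, -00-, -110, 1--1, 1-0-, 11--
Minterm coverage:
  m0 ⊆ -00- [E]
  m1 ⊆ --01,-00-
  m5 ⊆ --01 [E]
  m8 ⊆ -00-,1-0-
  m9 ⊆ --01,-00-,1--1,1-0-
  m11 ⊆ 1--1 [E]
  m12 ⊆ 1-0-,11--
  m13 ⊆ --01,1--1,1-0-,11--
  m14 ⊆ -110,11--
  m15 ⊆ 1--1,11--
E = {--01, -00-, 1--1}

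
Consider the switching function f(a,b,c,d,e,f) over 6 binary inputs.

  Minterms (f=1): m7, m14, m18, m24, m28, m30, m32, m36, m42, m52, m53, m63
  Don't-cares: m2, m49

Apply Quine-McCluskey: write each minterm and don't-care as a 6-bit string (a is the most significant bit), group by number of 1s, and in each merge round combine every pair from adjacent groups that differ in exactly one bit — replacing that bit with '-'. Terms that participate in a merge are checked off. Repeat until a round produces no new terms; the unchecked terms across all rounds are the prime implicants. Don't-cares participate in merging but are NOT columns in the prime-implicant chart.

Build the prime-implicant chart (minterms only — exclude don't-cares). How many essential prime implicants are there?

7

size-2^0 implicants → 000010(✓)  000111  001110(✓)  010010(✓)  011000(✓)  011100(✓)  011110(✓)  100000(✓)  100100(✓)  101010  110001(✓)  110100(✓)  110101(✓)  111111
size-2^1 implicants → 0-0010  0-1110  011-00  0111-0  1-0100  100-00  110-01  11010-
Unchecked terms (primes): 0-0010, 0-1110, 000111, 011-00, 0111-0, 1-0100, 100-00, 101010, 110-01, 11010-, 111111
Minterm coverage:
  m7 ⊆ 000111 [E]
  m14 ⊆ 0-1110 [E]
  m18 ⊆ 0-0010 [E]
  m24 ⊆ 011-00 [E]
  m28 ⊆ 011-00,0111-0
  m30 ⊆ 0-1110,0111-0
  m32 ⊆ 100-00 [E]
  m36 ⊆ 1-0100,100-00
  m42 ⊆ 101010 [E]
  m52 ⊆ 1-0100,11010-
  m53 ⊆ 110-01,11010-
  m63 ⊆ 111111 [E]
E = {0-0010, 0-1110, 000111, 011-00, 100-00, 101010, 111111}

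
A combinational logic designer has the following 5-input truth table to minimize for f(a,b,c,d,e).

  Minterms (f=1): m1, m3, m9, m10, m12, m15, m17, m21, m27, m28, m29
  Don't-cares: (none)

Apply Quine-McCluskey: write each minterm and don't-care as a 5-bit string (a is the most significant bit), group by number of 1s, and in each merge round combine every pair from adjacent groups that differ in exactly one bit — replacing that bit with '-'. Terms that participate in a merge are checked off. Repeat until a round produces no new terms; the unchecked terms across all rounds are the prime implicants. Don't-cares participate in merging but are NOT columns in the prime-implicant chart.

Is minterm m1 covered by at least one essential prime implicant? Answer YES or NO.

YES

[col 0] 00001*, 00011*, 01001*, 01010, 01100*, 01111, 10001*, 10101*, 11011, 11100*, 11101*
[col 1] -0001, -1100, 0-001, 000-1, 1-101, 10-01, 1110-
Prime implicants: -0001, -1100, 0-001, 000-1, 01010, 01111, 1-101, 10-01, 11011, 1110-
PI chart (minterm → PIs covering it):
  1 | -0001,0-001,000-1
  3 | 000-1  (sole → essential)
  9 | 0-001  (sole → essential)
  10 | 01010  (sole → essential)
  12 | -1100  (sole → essential)
  15 | 01111  (sole → essential)
  17 | -0001,10-01
  21 | 1-101,10-01
  27 | 11011  (sole → essential)
  28 | -1100,1110-
  29 | 1-101,1110-
Essential prime implicants: -1100, 0-001, 000-1, 01010, 01111, 11011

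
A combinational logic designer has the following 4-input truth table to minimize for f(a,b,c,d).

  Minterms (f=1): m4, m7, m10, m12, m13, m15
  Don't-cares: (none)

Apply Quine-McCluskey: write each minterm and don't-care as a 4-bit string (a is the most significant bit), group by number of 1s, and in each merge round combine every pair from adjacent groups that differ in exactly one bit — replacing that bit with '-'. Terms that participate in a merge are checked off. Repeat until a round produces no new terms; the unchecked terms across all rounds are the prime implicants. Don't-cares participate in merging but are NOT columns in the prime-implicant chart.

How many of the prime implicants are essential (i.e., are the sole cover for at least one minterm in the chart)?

3

[col 0] 0100*, 0111*, 1010, 1100*, 1101*, 1111*
[col 1] -100, -111, 11-1, 110-
Prime implicants: -100, -111, 1010, 11-1, 110-
PI chart (minterm → PIs covering it):
  4 | -100  (sole → essential)
  7 | -111  (sole → essential)
  10 | 1010  (sole → essential)
  12 | -100,110-
  13 | 11-1,110-
  15 | -111,11-1
Essential prime implicants: -100, -111, 1010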